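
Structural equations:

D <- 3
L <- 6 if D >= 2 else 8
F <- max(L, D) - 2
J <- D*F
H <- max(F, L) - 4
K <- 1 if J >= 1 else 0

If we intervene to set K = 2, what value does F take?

4

do(K=2) replaces the equation K <- 1 if J >= 1 else 0 with the constant K = 2.
F is not downstream of the intervention, so its value is determined by the original equations.
L = 6 if D >= 2 else 8  [with D=3]  = 6
F = max(L, D) - 2  [with L=6, D=3]  = 4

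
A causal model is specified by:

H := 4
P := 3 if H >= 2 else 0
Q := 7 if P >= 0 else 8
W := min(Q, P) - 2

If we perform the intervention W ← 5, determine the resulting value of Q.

Under do(W=5), the mechanism W := min(Q, P) - 2 is discarded; W is fixed at 5.
Since Q is not a descendant of the intervened variable, it is unaffected.
P = 3 if H >= 2 else 0  [with H=4]  = 3
Q = 7 if P >= 0 else 8  [with P=3]  = 7

7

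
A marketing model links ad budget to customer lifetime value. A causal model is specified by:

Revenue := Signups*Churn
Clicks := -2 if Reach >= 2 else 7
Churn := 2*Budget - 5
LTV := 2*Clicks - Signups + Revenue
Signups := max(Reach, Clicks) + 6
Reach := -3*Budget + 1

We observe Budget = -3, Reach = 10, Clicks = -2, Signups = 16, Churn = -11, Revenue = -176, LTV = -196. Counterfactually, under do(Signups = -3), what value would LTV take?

32

The intervention breaks the incoming arrows to Signups: Signups := max(Reach, Clicks) + 6 no longer applies, and Signups = -3.
Reach = -3*Budget + 1  [with Budget=-3]  = 10
Clicks = -2 if Reach >= 2 else 7  [with Reach=10]  = -2
Churn = 2*Budget - 5  [with Budget=-3]  = -11
Revenue = Signups*Churn  [with Signups=-3, Churn=-11]  = 33
LTV = 2*Clicks - Signups + Revenue  [with Clicks=-2, Signups=-3, Revenue=33]  = 32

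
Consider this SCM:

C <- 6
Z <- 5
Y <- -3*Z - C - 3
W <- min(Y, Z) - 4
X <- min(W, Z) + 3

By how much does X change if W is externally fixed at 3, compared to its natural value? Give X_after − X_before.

31

Intervening sets W = 3 and removes its equation (W <- min(Y, Z) - 4).
X = min(W, Z) + 3  [with W=3, Z=5]  = 6
Without intervention: Y = -3*Z - C - 3  [with Z=5, C=6]  = -24; W = min(Y, Z) - 4  [with Y=-24, Z=5]  = -28; X = min(W, Z) + 3  [with W=-28, Z=5]  = -25.
Change = 6 − (-25) = 31.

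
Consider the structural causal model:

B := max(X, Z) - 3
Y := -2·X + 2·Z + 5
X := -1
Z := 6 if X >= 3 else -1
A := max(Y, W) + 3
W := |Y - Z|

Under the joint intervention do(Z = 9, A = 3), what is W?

16

The joint intervention fixes Z = 9, A = 3, removing each variable's own equation.
Y = -2·X + 2·Z + 5  [with X=-1, Z=9]  = 25
W = |Y - Z|  [with Y=25, Z=9]  = 16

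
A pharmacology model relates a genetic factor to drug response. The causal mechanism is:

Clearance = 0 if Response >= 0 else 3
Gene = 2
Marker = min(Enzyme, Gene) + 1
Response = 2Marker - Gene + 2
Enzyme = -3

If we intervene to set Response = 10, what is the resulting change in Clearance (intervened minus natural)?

Intervening sets Response = 10 and removes its equation (Response = 2Marker - Gene + 2).
Clearance = 0 if Response >= 0 else 3  [with Response=10]  = 0
Without intervention: Marker = min(Enzyme, Gene) + 1  [with Enzyme=-3, Gene=2]  = -2; Response = 2Marker - Gene + 2  [with Marker=-2, Gene=2]  = -4; Clearance = 0 if Response >= 0 else 3  [with Response=-4]  = 3.
Change = 0 − 3 = -3.

-3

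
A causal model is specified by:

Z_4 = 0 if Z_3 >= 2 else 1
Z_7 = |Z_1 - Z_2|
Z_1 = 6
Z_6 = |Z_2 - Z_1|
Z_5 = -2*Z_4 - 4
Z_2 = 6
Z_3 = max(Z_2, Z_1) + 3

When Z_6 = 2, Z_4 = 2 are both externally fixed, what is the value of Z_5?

-8

Setting Z_6 = 2, Z_4 = 2 by intervention discards those variables' equations.
Z_5 = -2*Z_4 - 4  [with Z_4=2]  = -8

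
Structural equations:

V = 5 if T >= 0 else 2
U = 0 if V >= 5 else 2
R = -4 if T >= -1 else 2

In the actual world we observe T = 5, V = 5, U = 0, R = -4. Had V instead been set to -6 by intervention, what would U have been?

The intervention breaks the incoming arrows to V: V = 5 if T >= 0 else 2 no longer applies, and V = -6.
U = 0 if V >= 5 else 2  [with V=-6]  = 2

2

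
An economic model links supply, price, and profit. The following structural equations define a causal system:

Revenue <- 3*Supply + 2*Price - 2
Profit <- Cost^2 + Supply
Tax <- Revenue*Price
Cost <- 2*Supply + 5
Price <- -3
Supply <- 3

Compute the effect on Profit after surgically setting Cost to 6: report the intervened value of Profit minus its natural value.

-85

The intervention breaks the incoming arrows to Cost: Cost <- 2*Supply + 5 no longer applies, and Cost = 6.
Profit = Cost^2 + Supply  [with Cost=6, Supply=3]  = 39
Without intervention: Cost = 2*Supply + 5  [with Supply=3]  = 11; Profit = Cost^2 + Supply  [with Cost=11, Supply=3]  = 124.
Change = 39 − 124 = -85.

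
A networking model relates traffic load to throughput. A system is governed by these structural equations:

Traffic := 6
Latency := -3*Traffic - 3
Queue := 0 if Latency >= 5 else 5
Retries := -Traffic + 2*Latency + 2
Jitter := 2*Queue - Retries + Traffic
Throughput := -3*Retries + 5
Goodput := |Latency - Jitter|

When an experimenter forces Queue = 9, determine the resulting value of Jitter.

do(Queue=9) replaces the equation Queue := 0 if Latency >= 5 else 5 with the constant Queue = 9.
Latency = -3*Traffic - 3  [with Traffic=6]  = -21
Retries = -Traffic + 2*Latency + 2  [with Traffic=6, Latency=-21]  = -46
Jitter = 2*Queue - Retries + Traffic  [with Queue=9, Retries=-46, Traffic=6]  = 70

70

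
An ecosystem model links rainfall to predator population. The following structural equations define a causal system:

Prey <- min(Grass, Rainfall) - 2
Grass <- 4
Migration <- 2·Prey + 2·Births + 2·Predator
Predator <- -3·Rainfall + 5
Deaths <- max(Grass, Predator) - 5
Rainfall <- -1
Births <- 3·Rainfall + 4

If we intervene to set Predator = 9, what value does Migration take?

The intervention breaks the incoming arrows to Predator: Predator <- -3·Rainfall + 5 no longer applies, and Predator = 9.
Prey = min(Grass, Rainfall) - 2  [with Grass=4, Rainfall=-1]  = -3
Births = 3·Rainfall + 4  [with Rainfall=-1]  = 1
Migration = 2·Prey + 2·Births + 2·Predator  [with Prey=-3, Births=1, Predator=9]  = 14

14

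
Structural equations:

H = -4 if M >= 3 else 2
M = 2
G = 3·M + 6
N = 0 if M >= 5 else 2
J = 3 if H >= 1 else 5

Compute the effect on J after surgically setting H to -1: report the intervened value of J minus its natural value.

2

Intervening sets H = -1 and removes its equation (H = -4 if M >= 3 else 2).
J = 3 if H >= 1 else 5  [with H=-1]  = 5
Without intervention: H = -4 if M >= 3 else 2  [with M=2]  = 2; J = 3 if H >= 1 else 5  [with H=2]  = 3.
Change = 5 − 3 = 2.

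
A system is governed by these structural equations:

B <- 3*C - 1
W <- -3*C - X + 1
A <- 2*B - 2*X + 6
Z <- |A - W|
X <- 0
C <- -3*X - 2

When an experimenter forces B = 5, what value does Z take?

The intervention breaks the incoming arrows to B: B <- 3*C - 1 no longer applies, and B = 5.
C = -3*X - 2  [with X=0]  = -2
W = -3*C - X + 1  [with C=-2, X=0]  = 7
A = 2*B - 2*X + 6  [with B=5, X=0]  = 16
Z = |A - W|  [with A=16, W=7]  = 9

9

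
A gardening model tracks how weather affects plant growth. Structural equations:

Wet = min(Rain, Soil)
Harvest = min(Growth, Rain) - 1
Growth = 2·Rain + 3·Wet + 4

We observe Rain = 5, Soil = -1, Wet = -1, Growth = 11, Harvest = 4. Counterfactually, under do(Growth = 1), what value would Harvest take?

0

Intervening sets Growth = 1 and removes its equation (Growth = 2·Rain + 3·Wet + 4).
Harvest = min(Growth, Rain) - 1  [with Growth=1, Rain=5]  = 0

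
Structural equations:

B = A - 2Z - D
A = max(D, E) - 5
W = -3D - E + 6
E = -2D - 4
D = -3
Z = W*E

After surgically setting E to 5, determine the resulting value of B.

Under do(E=5), the mechanism E = -2D - 4 is discarded; E is fixed at 5.
A = max(D, E) - 5  [with D=-3, E=5]  = 0
W = -3D - E + 6  [with D=-3, E=5]  = 10
Z = W*E  [with W=10, E=5]  = 50
B = A - 2Z - D  [with A=0, Z=50, D=-3]  = -97

-97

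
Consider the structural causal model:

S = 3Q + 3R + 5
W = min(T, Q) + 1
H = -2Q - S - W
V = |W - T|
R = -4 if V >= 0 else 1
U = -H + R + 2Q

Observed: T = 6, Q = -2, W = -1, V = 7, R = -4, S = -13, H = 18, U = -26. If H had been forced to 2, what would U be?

do(H=2) replaces the equation H = -2Q - S - W with the constant H = 2.
W = min(T, Q) + 1  [with T=6, Q=-2]  = -1
V = |W - T|  [with W=-1, T=6]  = 7
R = -4 if V >= 0 else 1  [with V=7]  = -4
U = -H + R + 2Q  [with H=2, R=-4, Q=-2]  = -10

-10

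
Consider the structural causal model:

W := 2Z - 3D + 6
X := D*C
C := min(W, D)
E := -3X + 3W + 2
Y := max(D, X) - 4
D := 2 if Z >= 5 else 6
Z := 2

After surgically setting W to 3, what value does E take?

The intervention breaks the incoming arrows to W: W := 2Z - 3D + 6 no longer applies, and W = 3.
D = 2 if Z >= 5 else 6  [with Z=2]  = 6
C = min(W, D)  [with W=3, D=6]  = 3
X = D*C  [with D=6, C=3]  = 18
E = -3X + 3W + 2  [with X=18, W=3]  = -43

-43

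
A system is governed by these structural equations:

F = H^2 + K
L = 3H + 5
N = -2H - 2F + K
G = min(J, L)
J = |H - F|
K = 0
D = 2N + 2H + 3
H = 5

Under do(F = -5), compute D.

do(F=-5) replaces the equation F = H^2 + K with the constant F = -5.
N = -2H - 2F + K  [with H=5, F=-5, K=0]  = 0
D = 2N + 2H + 3  [with N=0, H=5]  = 13

13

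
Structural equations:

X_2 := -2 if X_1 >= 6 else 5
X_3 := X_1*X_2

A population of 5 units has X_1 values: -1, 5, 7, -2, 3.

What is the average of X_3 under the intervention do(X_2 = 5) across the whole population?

12

Under do(X_2=5), X_2's equation is replaced by X_2=5 for every unit. Per-unit X_3: -5, 25, 35, -10, 15. Mean = 12.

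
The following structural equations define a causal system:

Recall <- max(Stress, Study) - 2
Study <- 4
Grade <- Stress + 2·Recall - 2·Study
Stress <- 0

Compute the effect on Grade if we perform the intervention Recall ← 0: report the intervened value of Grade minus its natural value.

-4

The intervention breaks the incoming arrows to Recall: Recall <- max(Stress, Study) - 2 no longer applies, and Recall = 0.
Grade = Stress + 2·Recall - 2·Study  [with Stress=0, Recall=0, Study=4]  = -8
Without intervention: Recall = max(Stress, Study) - 2  [with Stress=0, Study=4]  = 2; Grade = Stress + 2·Recall - 2·Study  [with Stress=0, Recall=2, Study=4]  = -4.
Change = -8 − (-4) = -4.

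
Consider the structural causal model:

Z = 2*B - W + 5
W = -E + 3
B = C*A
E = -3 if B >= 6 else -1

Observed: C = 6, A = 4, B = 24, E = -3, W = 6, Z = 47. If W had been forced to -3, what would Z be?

The intervention breaks the incoming arrows to W: W = -E + 3 no longer applies, and W = -3.
B = C*A  [with C=6, A=4]  = 24
Z = 2*B - W + 5  [with B=24, W=-3]  = 56

56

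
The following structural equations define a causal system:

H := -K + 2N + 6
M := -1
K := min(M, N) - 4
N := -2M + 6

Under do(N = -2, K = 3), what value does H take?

Setting N = -2, K = 3 by intervention discards those variables' equations.
H = -K + 2N + 6  [with K=3, N=-2]  = -1

-1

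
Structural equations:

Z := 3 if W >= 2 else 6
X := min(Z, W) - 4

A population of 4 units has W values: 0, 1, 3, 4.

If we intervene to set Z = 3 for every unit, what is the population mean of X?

The intervention sets Z=3 in all 4 units regardless of W. Recomputing X per unit gives -4, -3, -1, -1; average -2.25.

-2.25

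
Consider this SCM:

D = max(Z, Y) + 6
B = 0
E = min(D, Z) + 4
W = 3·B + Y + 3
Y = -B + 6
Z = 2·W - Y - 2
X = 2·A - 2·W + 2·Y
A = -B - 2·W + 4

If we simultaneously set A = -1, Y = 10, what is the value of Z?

Setting A = -1, Y = 10 by intervention discards those variables' equations.
W = 3·B + Y + 3  [with B=0, Y=10]  = 13
Z = 2·W - Y - 2  [with W=13, Y=10]  = 14

14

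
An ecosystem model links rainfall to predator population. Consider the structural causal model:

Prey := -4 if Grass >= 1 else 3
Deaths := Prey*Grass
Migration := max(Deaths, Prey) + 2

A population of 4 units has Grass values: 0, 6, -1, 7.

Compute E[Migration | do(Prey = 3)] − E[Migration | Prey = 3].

Every unit gets Prey=3 under the intervention. Migration values become 5, 20, 5, 23; E[Migration|do(Prey=3)] = 13.25.
Observing Prey=3 restricts to units where Prey's equation naturally yields 3: Grass ∈ {0, -1}. In that subpopulation Migration = 5, 5, mean 5.
Difference = 13.25 − 5 = 8.25.

8.25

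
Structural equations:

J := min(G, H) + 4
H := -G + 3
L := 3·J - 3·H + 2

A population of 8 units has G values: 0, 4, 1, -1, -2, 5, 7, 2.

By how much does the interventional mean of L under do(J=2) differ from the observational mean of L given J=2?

Every unit gets J=2 under the intervention. L values become -1, 11, 2, -4, -7, 14, 20, 5; E[L|do(J=2)] = 5.
E[L|J=2] averages over only the 2 units with J=2 (G = -2, 5): L = -7, 14, mean 3.5.
Difference = 5 − 3.5 = 1.5.

1.5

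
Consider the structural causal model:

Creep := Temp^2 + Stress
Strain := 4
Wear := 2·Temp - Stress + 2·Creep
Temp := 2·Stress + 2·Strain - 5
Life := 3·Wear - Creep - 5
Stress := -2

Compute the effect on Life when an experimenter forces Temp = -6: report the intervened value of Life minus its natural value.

The intervention breaks the incoming arrows to Temp: Temp := 2·Stress + 2·Strain - 5 no longer applies, and Temp = -6.
Creep = Temp^2 + Stress  [with Temp=-6, Stress=-2]  = 34
Wear = 2·Temp - Stress + 2·Creep  [with Temp=-6, Stress=-2, Creep=34]  = 58
Life = 3·Wear - Creep - 5  [with Wear=58, Creep=34]  = 135
Without intervention: Temp = 2·Stress + 2·Strain - 5  [with Stress=-2, Strain=4]  = -1; Creep = Temp^2 + Stress  [with Temp=-1, Stress=-2]  = -1; Wear = 2·Temp - Stress + 2·Creep  [with Temp=-1, Stress=-2, Creep=-1]  = -2; Life = 3·Wear - Creep - 5  [with Wear=-2, Creep=-1]  = -10.
Change = 135 − (-10) = 145.

145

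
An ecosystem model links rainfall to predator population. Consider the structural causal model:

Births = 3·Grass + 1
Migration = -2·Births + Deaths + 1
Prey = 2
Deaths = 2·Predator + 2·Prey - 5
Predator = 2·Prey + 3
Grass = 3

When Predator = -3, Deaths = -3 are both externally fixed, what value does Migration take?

-22

Setting Predator = -3, Deaths = -3 by intervention discards those variables' equations.
Births = 3·Grass + 1  [with Grass=3]  = 10
Migration = -2·Births + Deaths + 1  [with Births=10, Deaths=-3]  = -22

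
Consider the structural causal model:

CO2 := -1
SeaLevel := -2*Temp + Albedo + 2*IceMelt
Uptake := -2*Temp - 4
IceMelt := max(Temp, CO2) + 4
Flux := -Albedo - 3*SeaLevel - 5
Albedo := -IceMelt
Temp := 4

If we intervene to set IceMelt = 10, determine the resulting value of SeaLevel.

do(IceMelt=10) replaces the equation IceMelt := max(Temp, CO2) + 4 with the constant IceMelt = 10.
Albedo = -IceMelt  [with IceMelt=10]  = -10
SeaLevel = -2*Temp + Albedo + 2*IceMelt  [with Temp=4, Albedo=-10, IceMelt=10]  = 2

2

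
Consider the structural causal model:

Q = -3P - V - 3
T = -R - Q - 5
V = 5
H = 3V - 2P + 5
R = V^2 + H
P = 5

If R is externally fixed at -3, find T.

The intervention breaks the incoming arrows to R: R = V^2 + H no longer applies, and R = -3.
Q = -3P - V - 3  [with P=5, V=5]  = -23
T = -R - Q - 5  [with R=-3, Q=-23]  = 21

21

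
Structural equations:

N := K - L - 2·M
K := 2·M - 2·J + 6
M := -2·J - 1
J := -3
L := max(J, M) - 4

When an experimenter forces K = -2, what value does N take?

do(K=-2) replaces the equation K := 2·M - 2·J + 6 with the constant K = -2.
M = -2·J - 1  [with J=-3]  = 5
L = max(J, M) - 4  [with J=-3, M=5]  = 1
N = K - L - 2·M  [with K=-2, L=1, M=5]  = -13

-13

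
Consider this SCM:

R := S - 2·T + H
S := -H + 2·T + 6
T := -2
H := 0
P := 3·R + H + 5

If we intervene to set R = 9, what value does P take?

32

Intervening sets R = 9 and removes its equation (R := S - 2·T + H).
P = 3·R + H + 5  [with R=9, H=0]  = 32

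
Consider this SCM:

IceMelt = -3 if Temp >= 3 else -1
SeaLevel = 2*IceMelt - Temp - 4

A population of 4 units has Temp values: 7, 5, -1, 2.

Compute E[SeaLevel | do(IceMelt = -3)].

-13.25

The intervention sets IceMelt=-3 in all 4 units regardless of Temp. Recomputing SeaLevel per unit gives -17, -15, -9, -12; average -13.25.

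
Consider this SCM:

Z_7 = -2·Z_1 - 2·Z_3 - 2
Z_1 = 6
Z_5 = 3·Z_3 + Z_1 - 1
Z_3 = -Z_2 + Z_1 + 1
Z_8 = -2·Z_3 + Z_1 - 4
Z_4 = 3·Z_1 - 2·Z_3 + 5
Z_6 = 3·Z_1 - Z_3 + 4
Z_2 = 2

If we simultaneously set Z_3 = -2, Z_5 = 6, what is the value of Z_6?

Setting Z_3 = -2, Z_5 = 6 by intervention discards those variables' equations.
Z_6 = 3·Z_1 - Z_3 + 4  [with Z_1=6, Z_3=-2]  = 24

24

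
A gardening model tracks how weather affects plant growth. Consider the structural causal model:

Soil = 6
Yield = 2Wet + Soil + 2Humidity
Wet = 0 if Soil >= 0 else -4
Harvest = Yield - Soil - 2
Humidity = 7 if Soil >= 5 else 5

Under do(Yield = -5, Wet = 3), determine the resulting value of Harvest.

-13

The joint intervention fixes Yield = -5, Wet = 3, removing each variable's own equation.
Harvest = Yield - Soil - 2  [with Yield=-5, Soil=6]  = -13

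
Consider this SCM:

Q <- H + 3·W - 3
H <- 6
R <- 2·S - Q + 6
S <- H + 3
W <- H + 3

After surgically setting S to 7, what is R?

-10

do(S=7) replaces the equation S <- H + 3 with the constant S = 7.
W = H + 3  [with H=6]  = 9
Q = H + 3·W - 3  [with H=6, W=9]  = 30
R = 2·S - Q + 6  [with S=7, Q=30]  = -10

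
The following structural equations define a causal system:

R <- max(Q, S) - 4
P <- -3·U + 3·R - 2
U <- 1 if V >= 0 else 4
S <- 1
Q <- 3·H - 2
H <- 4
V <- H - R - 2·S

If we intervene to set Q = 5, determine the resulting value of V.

1

do(Q=5) replaces the equation Q <- 3·H - 2 with the constant Q = 5.
R = max(Q, S) - 4  [with Q=5, S=1]  = 1
V = H - R - 2·S  [with H=4, R=1, S=1]  = 1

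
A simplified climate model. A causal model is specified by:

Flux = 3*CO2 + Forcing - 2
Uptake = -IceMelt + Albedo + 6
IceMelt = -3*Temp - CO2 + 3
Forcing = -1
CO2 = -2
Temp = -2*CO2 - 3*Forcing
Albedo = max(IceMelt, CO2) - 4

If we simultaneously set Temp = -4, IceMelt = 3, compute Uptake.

Under do(Temp = -4, IceMelt = 3), each intervened variable's structural equation is replaced by its fixed value.
Albedo = max(IceMelt, CO2) - 4  [with IceMelt=3, CO2=-2]  = -1
Uptake = -IceMelt + Albedo + 6  [with IceMelt=3, Albedo=-1]  = 2

2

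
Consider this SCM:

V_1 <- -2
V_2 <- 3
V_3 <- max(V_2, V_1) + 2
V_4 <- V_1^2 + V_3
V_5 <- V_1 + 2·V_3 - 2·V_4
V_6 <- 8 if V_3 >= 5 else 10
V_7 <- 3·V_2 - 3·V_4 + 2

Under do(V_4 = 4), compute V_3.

Under do(V_4=4), the mechanism V_4 <- V_1^2 + V_3 is discarded; V_4 is fixed at 4.
Since V_3 is not a descendant of the intervened variable, it is unaffected.
V_3 = max(V_2, V_1) + 2  [with V_2=3, V_1=-2]  = 5

5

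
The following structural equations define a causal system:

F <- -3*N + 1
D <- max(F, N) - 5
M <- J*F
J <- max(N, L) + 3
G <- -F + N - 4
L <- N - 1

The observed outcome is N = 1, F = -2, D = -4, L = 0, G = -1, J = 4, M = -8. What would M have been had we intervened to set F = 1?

Under do(F=1), the mechanism F <- -3*N + 1 is discarded; F is fixed at 1.
L = N - 1  [with N=1]  = 0
J = max(N, L) + 3  [with N=1, L=0]  = 4
M = J*F  [with J=4, F=1]  = 4

4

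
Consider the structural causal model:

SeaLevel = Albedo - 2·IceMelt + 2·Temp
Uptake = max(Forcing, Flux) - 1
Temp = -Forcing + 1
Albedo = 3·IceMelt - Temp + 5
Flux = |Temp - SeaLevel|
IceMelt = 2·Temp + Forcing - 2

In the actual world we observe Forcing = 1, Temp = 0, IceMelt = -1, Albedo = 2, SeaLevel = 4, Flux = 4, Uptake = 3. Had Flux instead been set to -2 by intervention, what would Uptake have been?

Intervening sets Flux = -2 and removes its equation (Flux = |Temp - SeaLevel|).
Uptake = max(Forcing, Flux) - 1  [with Forcing=1, Flux=-2]  = 0

0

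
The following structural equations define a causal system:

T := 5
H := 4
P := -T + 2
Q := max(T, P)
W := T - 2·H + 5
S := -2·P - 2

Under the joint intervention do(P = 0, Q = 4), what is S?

-2

Setting P = 0, Q = 4 by intervention discards those variables' equations.
S = -2·P - 2  [with P=0]  = -2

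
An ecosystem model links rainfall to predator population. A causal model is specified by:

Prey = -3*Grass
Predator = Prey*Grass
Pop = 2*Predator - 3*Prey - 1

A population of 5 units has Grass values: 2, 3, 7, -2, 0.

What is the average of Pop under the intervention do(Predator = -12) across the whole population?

Every unit gets Predator=-12 under the intervention. Pop values become -7, 2, 38, -43, -25; E[Pop|do(Predator=-12)] = -7.

-7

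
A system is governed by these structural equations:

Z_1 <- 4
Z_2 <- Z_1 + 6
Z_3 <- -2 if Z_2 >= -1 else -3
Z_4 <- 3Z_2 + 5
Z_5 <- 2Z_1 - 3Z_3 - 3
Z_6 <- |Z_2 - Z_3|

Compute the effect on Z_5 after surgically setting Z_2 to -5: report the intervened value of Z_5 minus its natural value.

do(Z_2=-5) replaces the equation Z_2 <- Z_1 + 6 with the constant Z_2 = -5.
Z_3 = -2 if Z_2 >= -1 else -3  [with Z_2=-5]  = -3
Z_5 = 2Z_1 - 3Z_3 - 3  [with Z_1=4, Z_3=-3]  = 14
Without intervention: Z_2 = Z_1 + 6  [with Z_1=4]  = 10; Z_3 = -2 if Z_2 >= -1 else -3  [with Z_2=10]  = -2; Z_5 = 2Z_1 - 3Z_3 - 3  [with Z_1=4, Z_3=-2]  = 11.
Change = 14 − 11 = 3.

3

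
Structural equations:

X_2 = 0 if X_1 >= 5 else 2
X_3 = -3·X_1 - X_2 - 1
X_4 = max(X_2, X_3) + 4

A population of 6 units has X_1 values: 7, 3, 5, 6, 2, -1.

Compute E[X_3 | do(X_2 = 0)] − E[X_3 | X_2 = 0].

7

do(X_2=0) breaks X_2's dependence on X_1. With X_2=0 fixed, X_3 across the units is -22, -10, -16, -19, -7, 2, mean -12.
Conditioning on X_2=0 selects the 3 unit(s) with X_1 ∈ {7, 5, 6}. Their X_3 values: -22, -16, -19. Mean = -19.
Difference = -12 − (-19) = 7.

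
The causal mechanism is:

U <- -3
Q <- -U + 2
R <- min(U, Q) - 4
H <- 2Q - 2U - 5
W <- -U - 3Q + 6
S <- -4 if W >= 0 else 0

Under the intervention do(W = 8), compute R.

-7

do(W=8) replaces the equation W <- -U - 3Q + 6 with the constant W = 8.
R is not downstream of the intervention, so its value is determined by the original equations.
Q = -U + 2  [with U=-3]  = 5
R = min(U, Q) - 4  [with U=-3, Q=5]  = -7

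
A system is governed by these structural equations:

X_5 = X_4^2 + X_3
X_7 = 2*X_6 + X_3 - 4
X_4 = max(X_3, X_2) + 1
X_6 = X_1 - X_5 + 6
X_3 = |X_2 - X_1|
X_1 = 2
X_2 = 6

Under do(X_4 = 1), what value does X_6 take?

Under do(X_4=1), the mechanism X_4 = max(X_3, X_2) + 1 is discarded; X_4 is fixed at 1.
X_3 = |X_2 - X_1|  [with X_2=6, X_1=2]  = 4
X_5 = X_4^2 + X_3  [with X_4=1, X_3=4]  = 5
X_6 = X_1 - X_5 + 6  [with X_1=2, X_5=5]  = 3

3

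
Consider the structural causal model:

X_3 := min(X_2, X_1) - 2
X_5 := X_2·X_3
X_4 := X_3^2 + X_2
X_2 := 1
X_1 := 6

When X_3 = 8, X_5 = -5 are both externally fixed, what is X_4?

The joint intervention fixes X_3 = 8, X_5 = -5, removing each variable's own equation.
X_4 = X_3^2 + X_2  [with X_3=8, X_2=1]  = 65

65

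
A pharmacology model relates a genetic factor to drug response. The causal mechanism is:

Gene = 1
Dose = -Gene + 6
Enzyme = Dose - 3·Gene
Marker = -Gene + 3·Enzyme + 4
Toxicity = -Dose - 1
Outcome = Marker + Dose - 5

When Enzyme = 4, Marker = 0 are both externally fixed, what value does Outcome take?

Setting Enzyme = 4, Marker = 0 by intervention discards those variables' equations.
Dose = -Gene + 6  [with Gene=1]  = 5
Outcome = Marker + Dose - 5  [with Marker=0, Dose=5]  = 0

0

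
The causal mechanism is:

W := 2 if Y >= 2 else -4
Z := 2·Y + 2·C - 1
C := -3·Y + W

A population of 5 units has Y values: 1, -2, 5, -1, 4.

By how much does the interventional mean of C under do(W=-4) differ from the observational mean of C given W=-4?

-6.2

The intervention sets W=-4 in all 5 units regardless of Y. Recomputing C per unit gives -7, 2, -19, -1, -16; average -8.2.
Observing W=-4 restricts to units where W's equation naturally yields -4: Y ∈ {1, -2, -1}. In that subpopulation C = -7, 2, -1, mean -2.
Difference = -8.2 − (-2) = -6.2.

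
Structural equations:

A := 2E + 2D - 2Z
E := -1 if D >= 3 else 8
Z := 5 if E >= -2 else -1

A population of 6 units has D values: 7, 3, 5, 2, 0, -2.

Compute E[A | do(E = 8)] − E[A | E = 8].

Every unit gets E=8 under the intervention. A values become 20, 12, 16, 10, 6, 2; E[A|do(E=8)] = 11.
Conditioning on E=8 selects the 3 unit(s) with D ∈ {2, 0, -2}. Their A values: 10, 6, 2. Mean = 6.
Difference = 11 − 6 = 5.

5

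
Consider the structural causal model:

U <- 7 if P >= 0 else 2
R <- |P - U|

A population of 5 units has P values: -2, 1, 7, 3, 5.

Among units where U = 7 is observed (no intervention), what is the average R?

Conditioning on U=7 selects the 4 unit(s) with P ∈ {1, 7, 3, 5}. Their R values: 6, 0, 4, 2. Mean = 3.

3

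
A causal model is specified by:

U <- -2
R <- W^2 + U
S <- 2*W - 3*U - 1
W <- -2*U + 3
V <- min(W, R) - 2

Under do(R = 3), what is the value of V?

1

The intervention breaks the incoming arrows to R: R <- W^2 + U no longer applies, and R = 3.
W = -2*U + 3  [with U=-2]  = 7
V = min(W, R) - 2  [with W=7, R=3]  = 1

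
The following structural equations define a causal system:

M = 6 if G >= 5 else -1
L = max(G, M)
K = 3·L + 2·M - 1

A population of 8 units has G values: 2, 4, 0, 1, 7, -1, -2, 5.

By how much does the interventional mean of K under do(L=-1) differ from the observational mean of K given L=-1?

Every unit gets L=-1 under the intervention. K values become -6, -6, -6, -6, 8, -6, -6, 8; E[K|do(L=-1)] = -2.5.
Conditioning on L=-1 selects the 2 unit(s) with G ∈ {-1, -2}. Their K values: -6, -6. Mean = -6.
Difference = -2.5 − (-6) = 3.5.

3.5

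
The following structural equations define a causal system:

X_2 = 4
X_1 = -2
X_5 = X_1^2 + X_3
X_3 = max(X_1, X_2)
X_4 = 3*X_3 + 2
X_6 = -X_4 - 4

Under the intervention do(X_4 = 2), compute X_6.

-6

Under do(X_4=2), the mechanism X_4 = 3*X_3 + 2 is discarded; X_4 is fixed at 2.
X_6 = -X_4 - 4  [with X_4=2]  = -6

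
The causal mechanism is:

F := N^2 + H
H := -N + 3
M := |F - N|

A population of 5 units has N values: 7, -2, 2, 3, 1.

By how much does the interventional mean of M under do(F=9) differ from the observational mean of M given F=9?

-1.7

Under do(F=9), F's equation is replaced by F=9 for every unit. Per-unit M: 2, 11, 7, 6, 8. Mean = 6.8.
Conditioning on F=9 selects the 2 unit(s) with N ∈ {-2, 3}. Their M values: 11, 6. Mean = 8.5.
Difference = 6.8 − 8.5 = -1.7.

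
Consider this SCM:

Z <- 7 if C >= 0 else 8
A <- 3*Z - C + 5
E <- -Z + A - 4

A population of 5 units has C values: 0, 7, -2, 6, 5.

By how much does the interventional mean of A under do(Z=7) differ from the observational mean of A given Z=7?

1.3

Under do(Z=7), Z's equation is replaced by Z=7 for every unit. Per-unit A: 26, 19, 28, 20, 21. Mean = 22.8.
Conditioning on Z=7 selects the 4 unit(s) with C ∈ {0, 7, 6, 5}. Their A values: 26, 19, 20, 21. Mean = 21.5.
Difference = 22.8 − 21.5 = 1.3.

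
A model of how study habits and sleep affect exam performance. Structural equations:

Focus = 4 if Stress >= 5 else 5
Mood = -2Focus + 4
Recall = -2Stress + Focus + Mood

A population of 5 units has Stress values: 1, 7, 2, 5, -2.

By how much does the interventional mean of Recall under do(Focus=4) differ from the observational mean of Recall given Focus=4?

6.8

Under do(Focus=4), Focus's equation is replaced by Focus=4 for every unit. Per-unit Recall: -2, -14, -4, -10, 4. Mean = -5.2.
E[Recall|Focus=4] averages over only the 2 units with Focus=4 (Stress = 7, 5): Recall = -14, -10, mean -12.
Difference = -5.2 − (-12) = 6.8.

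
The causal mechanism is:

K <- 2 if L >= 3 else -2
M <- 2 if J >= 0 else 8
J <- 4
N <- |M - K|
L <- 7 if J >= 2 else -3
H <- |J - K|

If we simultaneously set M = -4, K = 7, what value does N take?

11

Setting M = -4, K = 7 by intervention discards those variables' equations.
N = |M - K|  [with M=-4, K=7]  = 11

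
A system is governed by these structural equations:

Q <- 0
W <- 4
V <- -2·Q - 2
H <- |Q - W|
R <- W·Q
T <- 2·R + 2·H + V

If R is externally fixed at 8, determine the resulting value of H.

The intervention breaks the incoming arrows to R: R <- W·Q no longer applies, and R = 8.
Since H is not a descendant of the intervened variable, it is unaffected.
H = |Q - W|  [with Q=0, W=4]  = 4

4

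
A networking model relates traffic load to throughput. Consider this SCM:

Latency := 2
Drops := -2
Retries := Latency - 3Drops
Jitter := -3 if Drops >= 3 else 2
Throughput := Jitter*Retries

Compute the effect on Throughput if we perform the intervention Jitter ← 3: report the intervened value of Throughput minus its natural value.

Intervening sets Jitter = 3 and removes its equation (Jitter := -3 if Drops >= 3 else 2).
Retries = Latency - 3Drops  [with Latency=2, Drops=-2]  = 8
Throughput = Jitter*Retries  [with Jitter=3, Retries=8]  = 24
Without intervention: Retries = Latency - 3Drops  [with Latency=2, Drops=-2]  = 8; Jitter = -3 if Drops >= 3 else 2  [with Drops=-2]  = 2; Throughput = Jitter*Retries  [with Jitter=2, Retries=8]  = 16.
Change = 24 − 16 = 8.

8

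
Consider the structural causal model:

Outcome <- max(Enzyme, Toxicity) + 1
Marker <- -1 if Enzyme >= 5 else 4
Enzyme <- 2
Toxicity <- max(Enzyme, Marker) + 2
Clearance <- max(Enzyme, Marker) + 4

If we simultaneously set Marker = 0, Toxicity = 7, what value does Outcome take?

8

Under do(Marker = 0, Toxicity = 7), each intervened variable's structural equation is replaced by its fixed value.
Outcome = max(Enzyme, Toxicity) + 1  [with Enzyme=2, Toxicity=7]  = 8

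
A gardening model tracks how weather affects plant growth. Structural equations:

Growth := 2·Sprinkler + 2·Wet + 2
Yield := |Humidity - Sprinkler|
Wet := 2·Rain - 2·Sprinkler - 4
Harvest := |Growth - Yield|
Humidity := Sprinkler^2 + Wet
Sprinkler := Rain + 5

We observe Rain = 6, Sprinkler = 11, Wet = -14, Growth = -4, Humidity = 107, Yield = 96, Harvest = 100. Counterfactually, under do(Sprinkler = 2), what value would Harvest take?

8

Under do(Sprinkler=2), the mechanism Sprinkler := Rain + 5 is discarded; Sprinkler is fixed at 2.
Wet = 2·Rain - 2·Sprinkler - 4  [with Rain=6, Sprinkler=2]  = 4
Growth = 2·Sprinkler + 2·Wet + 2  [with Sprinkler=2, Wet=4]  = 14
Humidity = Sprinkler^2 + Wet  [with Sprinkler=2, Wet=4]  = 8
Yield = |Humidity - Sprinkler|  [with Humidity=8, Sprinkler=2]  = 6
Harvest = |Growth - Yield|  [with Growth=14, Yield=6]  = 8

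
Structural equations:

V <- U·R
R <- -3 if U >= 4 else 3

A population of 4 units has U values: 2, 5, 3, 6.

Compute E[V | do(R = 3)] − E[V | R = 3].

Under do(R=3), R's equation is replaced by R=3 for every unit. Per-unit V: 6, 15, 9, 18. Mean = 12.
Observing R=3 restricts to units where R's equation naturally yields 3: U ∈ {2, 3}. In that subpopulation V = 6, 9, mean 7.5.
Difference = 12 − 7.5 = 4.5.

4.5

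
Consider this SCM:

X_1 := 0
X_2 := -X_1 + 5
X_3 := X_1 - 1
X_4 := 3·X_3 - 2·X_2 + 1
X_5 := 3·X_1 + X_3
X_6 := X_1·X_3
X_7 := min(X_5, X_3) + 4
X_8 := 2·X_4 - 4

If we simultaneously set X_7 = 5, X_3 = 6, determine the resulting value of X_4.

The joint intervention fixes X_7 = 5, X_3 = 6, removing each variable's own equation.
X_2 = -X_1 + 5  [with X_1=0]  = 5
X_4 = 3·X_3 - 2·X_2 + 1  [with X_3=6, X_2=5]  = 9

9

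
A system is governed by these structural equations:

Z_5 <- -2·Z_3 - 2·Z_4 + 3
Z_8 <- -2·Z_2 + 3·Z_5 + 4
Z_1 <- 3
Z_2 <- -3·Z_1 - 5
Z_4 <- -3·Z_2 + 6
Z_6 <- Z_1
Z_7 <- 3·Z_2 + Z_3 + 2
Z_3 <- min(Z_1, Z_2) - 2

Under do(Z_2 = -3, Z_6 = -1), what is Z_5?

Setting Z_2 = -3, Z_6 = -1 by intervention discards those variables' equations.
Z_3 = min(Z_1, Z_2) - 2  [with Z_1=3, Z_2=-3]  = -5
Z_4 = -3·Z_2 + 6  [with Z_2=-3]  = 15
Z_5 = -2·Z_3 - 2·Z_4 + 3  [with Z_3=-5, Z_4=15]  = -17

-17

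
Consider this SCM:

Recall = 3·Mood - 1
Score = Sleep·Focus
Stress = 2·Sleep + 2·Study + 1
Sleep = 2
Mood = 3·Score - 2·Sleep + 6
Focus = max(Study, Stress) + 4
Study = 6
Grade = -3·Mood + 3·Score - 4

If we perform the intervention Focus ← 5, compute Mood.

Under do(Focus=5), the mechanism Focus = max(Study, Stress) + 4 is discarded; Focus is fixed at 5.
Score = Sleep·Focus  [with Sleep=2, Focus=5]  = 10
Mood = 3·Score - 2·Sleep + 6  [with Score=10, Sleep=2]  = 32

32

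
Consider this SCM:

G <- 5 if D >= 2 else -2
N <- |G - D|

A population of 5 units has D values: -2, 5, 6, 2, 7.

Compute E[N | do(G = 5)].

Under do(G=5), G's equation is replaced by G=5 for every unit. Per-unit N: 7, 0, 1, 3, 2. Mean = 2.6.

2.6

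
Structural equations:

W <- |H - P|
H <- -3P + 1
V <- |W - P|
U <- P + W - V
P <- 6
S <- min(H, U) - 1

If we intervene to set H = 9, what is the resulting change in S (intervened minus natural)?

Under do(H=9), the mechanism H <- -3P + 1 is discarded; H is fixed at 9.
W = |H - P|  [with H=9, P=6]  = 3
V = |W - P|  [with W=3, P=6]  = 3
U = P + W - V  [with P=6, W=3, V=3]  = 6
S = min(H, U) - 1  [with H=9, U=6]  = 5
Without intervention: H = -3P + 1  [with P=6]  = -17; W = |H - P|  [with H=-17, P=6]  = 23; V = |W - P|  [with W=23, P=6]  = 17; U = P + W - V  [with P=6, W=23, V=17]  = 12; S = min(H, U) - 1  [with H=-17, U=12]  = -18.
Change = 5 − (-18) = 23.

23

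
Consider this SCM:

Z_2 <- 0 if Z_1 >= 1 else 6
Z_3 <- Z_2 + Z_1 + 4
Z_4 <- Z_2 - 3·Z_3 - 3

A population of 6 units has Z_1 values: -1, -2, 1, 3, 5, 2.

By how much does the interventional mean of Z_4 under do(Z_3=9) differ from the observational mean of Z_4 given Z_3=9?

Every unit gets Z_3=9 under the intervention. Z_4 values become -24, -24, -30, -30, -30, -30; E[Z_4|do(Z_3=9)] = -28.
Conditioning on Z_3=9 selects the 2 unit(s) with Z_1 ∈ {-1, 5}. Their Z_4 values: -24, -30. Mean = -27.
Difference = -28 − (-27) = -1.

-1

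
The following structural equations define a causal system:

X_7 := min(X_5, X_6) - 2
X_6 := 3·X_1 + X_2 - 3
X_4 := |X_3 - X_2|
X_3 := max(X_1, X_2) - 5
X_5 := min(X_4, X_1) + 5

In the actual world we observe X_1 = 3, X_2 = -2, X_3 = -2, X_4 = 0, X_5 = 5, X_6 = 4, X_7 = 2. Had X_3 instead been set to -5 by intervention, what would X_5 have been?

8

do(X_3=-5) replaces the equation X_3 := max(X_1, X_2) - 5 with the constant X_3 = -5.
X_4 = |X_3 - X_2|  [with X_3=-5, X_2=-2]  = 3
X_5 = min(X_4, X_1) + 5  [with X_4=3, X_1=3]  = 8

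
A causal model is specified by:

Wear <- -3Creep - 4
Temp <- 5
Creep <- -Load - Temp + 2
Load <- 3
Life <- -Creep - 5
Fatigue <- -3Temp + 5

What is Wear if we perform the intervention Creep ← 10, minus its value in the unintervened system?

-48

The intervention breaks the incoming arrows to Creep: Creep <- -Load - Temp + 2 no longer applies, and Creep = 10.
Wear = -3Creep - 4  [with Creep=10]  = -34
Without intervention: Creep = -Load - Temp + 2  [with Load=3, Temp=5]  = -6; Wear = -3Creep - 4  [with Creep=-6]  = 14.
Change = -34 − 14 = -48.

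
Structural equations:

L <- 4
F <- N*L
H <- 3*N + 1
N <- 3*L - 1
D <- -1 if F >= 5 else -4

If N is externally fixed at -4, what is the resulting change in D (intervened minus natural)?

do(N=-4) replaces the equation N <- 3*L - 1 with the constant N = -4.
F = N*L  [with N=-4, L=4]  = -16
D = -1 if F >= 5 else -4  [with F=-16]  = -4
Without intervention: N = 3*L - 1  [with L=4]  = 11; F = N*L  [with N=11, L=4]  = 44; D = -1 if F >= 5 else -4  [with F=44]  = -1.
Change = -4 − (-1) = -3.

-3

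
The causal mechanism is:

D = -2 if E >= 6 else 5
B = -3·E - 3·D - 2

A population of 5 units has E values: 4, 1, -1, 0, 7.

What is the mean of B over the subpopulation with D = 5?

Observing D=5 restricts to units where D's equation naturally yields 5: E ∈ {4, 1, -1, 0}. In that subpopulation B = -29, -20, -14, -17, mean -20.

-20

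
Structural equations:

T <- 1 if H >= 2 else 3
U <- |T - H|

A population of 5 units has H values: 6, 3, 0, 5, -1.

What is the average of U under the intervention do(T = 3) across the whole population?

2.4

Every unit gets T=3 under the intervention. U values become 3, 0, 3, 2, 4; E[U|do(T=3)] = 2.4.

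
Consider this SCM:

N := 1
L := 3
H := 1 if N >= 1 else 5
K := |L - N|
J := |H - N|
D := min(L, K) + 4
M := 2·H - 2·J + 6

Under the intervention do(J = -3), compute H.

1

do(J=-3) replaces the equation J := |H - N| with the constant J = -3.
H is not downstream of the intervention, so its value is determined by the original equations.
H = 1 if N >= 1 else 5  [with N=1]  = 1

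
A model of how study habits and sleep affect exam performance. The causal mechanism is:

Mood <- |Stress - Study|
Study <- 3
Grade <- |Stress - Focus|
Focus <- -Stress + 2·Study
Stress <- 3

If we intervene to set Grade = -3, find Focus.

3

do(Grade=-3) replaces the equation Grade <- |Stress - Focus| with the constant Grade = -3.
Focus is not downstream of the intervention, so its value is determined by the original equations.
Focus = -Stress + 2·Study  [with Stress=3, Study=3]  = 3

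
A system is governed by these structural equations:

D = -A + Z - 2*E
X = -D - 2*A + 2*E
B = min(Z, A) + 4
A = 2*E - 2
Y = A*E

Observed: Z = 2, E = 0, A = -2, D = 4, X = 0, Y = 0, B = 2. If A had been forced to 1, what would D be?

1

The intervention breaks the incoming arrows to A: A = 2*E - 2 no longer applies, and A = 1.
D = -A + Z - 2*E  [with A=1, Z=2, E=0]  = 1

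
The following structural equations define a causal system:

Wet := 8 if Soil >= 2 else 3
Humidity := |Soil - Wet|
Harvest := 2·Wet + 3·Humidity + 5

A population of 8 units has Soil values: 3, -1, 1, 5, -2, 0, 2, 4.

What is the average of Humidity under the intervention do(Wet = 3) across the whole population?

2.25

do(Wet=3) breaks Wet's dependence on Soil. With Wet=3 fixed, Humidity across the units is 0, 4, 2, 2, 5, 3, 1, 1, mean 2.25.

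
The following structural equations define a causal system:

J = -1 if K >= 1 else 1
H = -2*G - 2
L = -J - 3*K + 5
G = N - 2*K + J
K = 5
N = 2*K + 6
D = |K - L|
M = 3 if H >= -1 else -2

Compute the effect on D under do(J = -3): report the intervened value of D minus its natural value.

-2

do(J=-3) replaces the equation J = -1 if K >= 1 else 1 with the constant J = -3.
L = -J - 3*K + 5  [with J=-3, K=5]  = -7
D = |K - L|  [with K=5, L=-7]  = 12
Without intervention: J = -1 if K >= 1 else 1  [with K=5]  = -1; L = -J - 3*K + 5  [with J=-1, K=5]  = -9; D = |K - L|  [with K=5, L=-9]  = 14.
Change = 12 − 14 = -2.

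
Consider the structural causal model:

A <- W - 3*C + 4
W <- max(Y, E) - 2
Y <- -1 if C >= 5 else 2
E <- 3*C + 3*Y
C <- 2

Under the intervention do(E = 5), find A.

1

do(E=5) replaces the equation E <- 3*C + 3*Y with the constant E = 5.
Y = -1 if C >= 5 else 2  [with C=2]  = 2
W = max(Y, E) - 2  [with Y=2, E=5]  = 3
A = W - 3*C + 4  [with W=3, C=2]  = 1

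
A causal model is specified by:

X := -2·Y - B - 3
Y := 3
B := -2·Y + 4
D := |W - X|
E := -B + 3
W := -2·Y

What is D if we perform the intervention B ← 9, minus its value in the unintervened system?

11

Under do(B=9), the mechanism B := -2·Y + 4 is discarded; B is fixed at 9.
W = -2·Y  [with Y=3]  = -6
X = -2·Y - B - 3  [with Y=3, B=9]  = -18
D = |W - X|  [with W=-6, X=-18]  = 12
Without intervention: B = -2·Y + 4  [with Y=3]  = -2; W = -2·Y  [with Y=3]  = -6; X = -2·Y - B - 3  [with Y=3, B=-2]  = -7; D = |W - X|  [with W=-6, X=-7]  = 1.
Change = 12 − 1 = 11.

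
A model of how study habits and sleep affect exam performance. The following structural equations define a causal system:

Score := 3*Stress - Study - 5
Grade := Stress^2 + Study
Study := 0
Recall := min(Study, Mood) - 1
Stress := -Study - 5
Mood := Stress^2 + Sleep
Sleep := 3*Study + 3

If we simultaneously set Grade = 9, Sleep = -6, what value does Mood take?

The joint intervention fixes Grade = 9, Sleep = -6, removing each variable's own equation.
Stress = -Study - 5  [with Study=0]  = -5
Mood = Stress^2 + Sleep  [with Stress=-5, Sleep=-6]  = 19

19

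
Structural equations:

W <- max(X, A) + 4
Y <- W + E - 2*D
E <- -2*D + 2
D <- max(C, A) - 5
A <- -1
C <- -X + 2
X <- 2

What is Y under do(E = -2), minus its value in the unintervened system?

Intervening sets E = -2 and removes its equation (E <- -2*D + 2).
C = -X + 2  [with X=2]  = 0
W = max(X, A) + 4  [with X=2, A=-1]  = 6
D = max(C, A) - 5  [with C=0, A=-1]  = -5
Y = W + E - 2*D  [with W=6, E=-2, D=-5]  = 14
Without intervention: C = -X + 2  [with X=2]  = 0; W = max(X, A) + 4  [with X=2, A=-1]  = 6; D = max(C, A) - 5  [with C=0, A=-1]  = -5; E = -2*D + 2  [with D=-5]  = 12; Y = W + E - 2*D  [with W=6, E=12, D=-5]  = 28.
Change = 14 − 28 = -14.

-14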